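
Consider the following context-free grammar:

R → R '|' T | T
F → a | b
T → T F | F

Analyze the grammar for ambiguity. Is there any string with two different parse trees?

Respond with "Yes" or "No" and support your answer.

No - the grammar is unambiguous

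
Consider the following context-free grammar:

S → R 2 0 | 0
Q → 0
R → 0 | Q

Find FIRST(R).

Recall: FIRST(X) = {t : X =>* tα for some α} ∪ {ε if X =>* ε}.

We compute FIRST(R) using the standard algorithm.
FIRST(Q) = {0}
FIRST(R) = {0}
FIRST(S) = {0}
Therefore, FIRST(R) = {0}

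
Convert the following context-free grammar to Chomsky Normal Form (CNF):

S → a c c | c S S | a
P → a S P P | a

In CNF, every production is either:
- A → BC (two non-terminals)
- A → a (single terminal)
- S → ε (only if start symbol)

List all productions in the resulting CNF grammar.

TA → a; TC → c; S → a; P → a; S → TA X0; X0 → TC TC; S → TC X1; X1 → S S; P → TA X2; X2 → S X3; X3 → P P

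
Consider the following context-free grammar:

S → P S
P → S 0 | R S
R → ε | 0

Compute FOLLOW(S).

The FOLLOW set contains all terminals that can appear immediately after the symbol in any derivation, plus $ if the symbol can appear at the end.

We compute FOLLOW(S) using the standard algorithm.
FOLLOW(S) starts with {$}.
FIRST(P) = {0}
FIRST(R) = {0, ε}
FIRST(S) = {0}
FOLLOW(P) = {0}
FOLLOW(R) = {0}
FOLLOW(S) = {$, 0}
Therefore, FOLLOW(S) = {$, 0}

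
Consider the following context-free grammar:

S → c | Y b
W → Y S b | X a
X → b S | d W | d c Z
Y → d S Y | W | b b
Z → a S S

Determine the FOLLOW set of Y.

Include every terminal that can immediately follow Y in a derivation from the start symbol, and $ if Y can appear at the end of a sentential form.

We compute FOLLOW(Y) using the standard algorithm.
FOLLOW(S) starts with {$}.
FIRST(S) = {b, c, d}
FIRST(W) = {b, d}
FIRST(X) = {b, d}
FIRST(Y) = {b, d}
FIRST(Z) = {a}
FOLLOW(S) = {$, a, b, c, d}
FOLLOW(W) = {a, b, c, d}
FOLLOW(X) = {a}
FOLLOW(Y) = {b, c, d}
FOLLOW(Z) = {a}
Therefore, FOLLOW(Y) = {b, c, d}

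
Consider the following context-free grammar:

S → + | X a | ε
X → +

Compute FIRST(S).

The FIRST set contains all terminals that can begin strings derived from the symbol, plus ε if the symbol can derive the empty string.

We compute FIRST(S) using the standard algorithm.
FIRST(S) = {+, ε}
FIRST(X) = {+}
Therefore, FIRST(S) = {+, ε}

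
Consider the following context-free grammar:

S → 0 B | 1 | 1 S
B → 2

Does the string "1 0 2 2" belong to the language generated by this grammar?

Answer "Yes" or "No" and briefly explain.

No - no valid derivation exists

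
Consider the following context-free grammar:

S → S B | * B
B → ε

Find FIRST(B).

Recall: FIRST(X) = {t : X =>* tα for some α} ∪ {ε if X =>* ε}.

We compute FIRST(B) using the standard algorithm.
FIRST(B) = {ε}
FIRST(S) = {*}
Therefore, FIRST(B) = {ε}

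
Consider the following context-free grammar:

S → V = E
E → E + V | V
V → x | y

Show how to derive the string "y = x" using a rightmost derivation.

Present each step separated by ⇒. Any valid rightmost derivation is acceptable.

S ⇒ V = E ⇒ V = V ⇒ V = x ⇒ y = x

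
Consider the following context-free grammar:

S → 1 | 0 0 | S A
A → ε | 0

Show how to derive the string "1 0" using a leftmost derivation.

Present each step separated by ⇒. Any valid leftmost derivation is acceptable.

S ⇒ S A ⇒ S A A ⇒ S A A A ⇒ 1 A A A ⇒ 1 0 A A ⇒ 1 0 A ⇒ 1 0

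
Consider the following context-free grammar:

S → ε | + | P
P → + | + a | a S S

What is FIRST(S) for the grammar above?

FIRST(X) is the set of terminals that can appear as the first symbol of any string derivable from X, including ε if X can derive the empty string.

We compute FIRST(S) using the standard algorithm.
FIRST(P) = {+, a}
FIRST(S) = {+, a, ε}
Therefore, FIRST(S) = {+, a, ε}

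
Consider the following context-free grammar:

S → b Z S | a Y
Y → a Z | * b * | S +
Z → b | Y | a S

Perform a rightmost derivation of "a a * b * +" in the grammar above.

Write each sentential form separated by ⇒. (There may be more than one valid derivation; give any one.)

S ⇒ a Y ⇒ a S + ⇒ a a Y + ⇒ a a * b * +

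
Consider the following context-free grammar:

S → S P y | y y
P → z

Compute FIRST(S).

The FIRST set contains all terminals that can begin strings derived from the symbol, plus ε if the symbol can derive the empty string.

We compute FIRST(S) using the standard algorithm.
FIRST(P) = {z}
FIRST(S) = {y}
Therefore, FIRST(S) = {y}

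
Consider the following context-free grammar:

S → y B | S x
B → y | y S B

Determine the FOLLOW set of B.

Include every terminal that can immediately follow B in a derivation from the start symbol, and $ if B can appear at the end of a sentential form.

We compute FOLLOW(B) using the standard algorithm.
FOLLOW(S) starts with {$}.
FIRST(B) = {y}
FIRST(S) = {y}
FOLLOW(B) = {$, x, y}
FOLLOW(S) = {$, x, y}
Therefore, FOLLOW(B) = {$, x, y}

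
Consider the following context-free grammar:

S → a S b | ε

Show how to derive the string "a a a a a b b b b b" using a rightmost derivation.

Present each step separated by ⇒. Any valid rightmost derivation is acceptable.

S ⇒ a S b ⇒ a a S b b ⇒ a a a S b b b ⇒ a a a a S b b b b ⇒ a a a a a S b b b b b ⇒ a a a a a b b b b b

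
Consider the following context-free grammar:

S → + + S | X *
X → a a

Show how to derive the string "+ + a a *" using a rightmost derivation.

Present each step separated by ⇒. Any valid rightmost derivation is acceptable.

S ⇒ + + S ⇒ + + X * ⇒ + + a a *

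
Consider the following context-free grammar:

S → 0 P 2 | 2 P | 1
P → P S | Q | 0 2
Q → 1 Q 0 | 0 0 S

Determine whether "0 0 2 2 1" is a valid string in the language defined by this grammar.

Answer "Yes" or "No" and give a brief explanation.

No - no valid derivation exists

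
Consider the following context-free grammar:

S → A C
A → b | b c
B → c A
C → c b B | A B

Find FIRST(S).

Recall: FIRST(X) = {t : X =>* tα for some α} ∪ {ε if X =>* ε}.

We compute FIRST(S) using the standard algorithm.
FIRST(A) = {b}
FIRST(B) = {c}
FIRST(C) = {b, c}
FIRST(S) = {b}
Therefore, FIRST(S) = {b}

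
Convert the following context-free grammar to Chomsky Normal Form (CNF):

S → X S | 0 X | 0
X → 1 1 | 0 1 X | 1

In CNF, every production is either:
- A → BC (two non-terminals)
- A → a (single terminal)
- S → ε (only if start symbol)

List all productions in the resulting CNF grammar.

T0 → 0; S → 0; T1 → 1; X → 1; S → X S; S → T0 X; X → T1 T1; X → T0 X0; X0 → T1 X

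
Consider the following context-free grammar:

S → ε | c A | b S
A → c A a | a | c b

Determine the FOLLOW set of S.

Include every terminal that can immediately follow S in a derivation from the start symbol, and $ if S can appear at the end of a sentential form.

We compute FOLLOW(S) using the standard algorithm.
FOLLOW(S) starts with {$}.
FIRST(A) = {a, c}
FIRST(S) = {b, c, ε}
FOLLOW(A) = {$, a}
FOLLOW(S) = {$}
Therefore, FOLLOW(S) = {$}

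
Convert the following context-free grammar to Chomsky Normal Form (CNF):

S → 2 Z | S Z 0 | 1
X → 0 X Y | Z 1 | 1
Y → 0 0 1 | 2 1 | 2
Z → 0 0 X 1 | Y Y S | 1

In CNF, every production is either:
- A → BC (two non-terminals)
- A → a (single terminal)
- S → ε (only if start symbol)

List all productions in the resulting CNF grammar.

T2 → 2; T0 → 0; S → 1; T1 → 1; X → 1; Y → 2; Z → 1; S → T2 Z; S → S X0; X0 → Z T0; X → T0 X1; X1 → X Y; X → Z T1; Y → T0 X2; X2 → T0 T1; Y → T2 T1; Z → T0 X3; X3 → T0 X4; X4 → X T1; Z → Y X5; X5 → Y S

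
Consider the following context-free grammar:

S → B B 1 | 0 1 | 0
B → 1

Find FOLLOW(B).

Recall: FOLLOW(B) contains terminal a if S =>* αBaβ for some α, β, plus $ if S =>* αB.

We compute FOLLOW(B) using the standard algorithm.
FOLLOW(S) starts with {$}.
FIRST(B) = {1}
FIRST(S) = {0, 1}
FOLLOW(B) = {1}
FOLLOW(S) = {$}
Therefore, FOLLOW(B) = {1}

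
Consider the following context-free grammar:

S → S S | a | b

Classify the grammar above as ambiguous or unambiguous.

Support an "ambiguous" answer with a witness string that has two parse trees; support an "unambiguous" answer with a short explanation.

Ambiguous - the string 'b a a a' has two distinct parse trees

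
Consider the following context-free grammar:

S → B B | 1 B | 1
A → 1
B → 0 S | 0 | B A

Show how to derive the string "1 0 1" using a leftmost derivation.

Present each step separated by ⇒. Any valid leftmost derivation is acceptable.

S ⇒ 1 B ⇒ 1 B A ⇒ 1 0 A ⇒ 1 0 1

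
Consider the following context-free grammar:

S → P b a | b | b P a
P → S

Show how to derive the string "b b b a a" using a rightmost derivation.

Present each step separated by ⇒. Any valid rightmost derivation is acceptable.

S ⇒ b P a ⇒ b S a ⇒ b P b a a ⇒ b S b a a ⇒ b b b a a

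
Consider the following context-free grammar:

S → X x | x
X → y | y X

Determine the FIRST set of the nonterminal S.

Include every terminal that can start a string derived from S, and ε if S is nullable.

We compute FIRST(S) using the standard algorithm.
FIRST(S) = {x, y}
FIRST(X) = {y}
Therefore, FIRST(S) = {x, y}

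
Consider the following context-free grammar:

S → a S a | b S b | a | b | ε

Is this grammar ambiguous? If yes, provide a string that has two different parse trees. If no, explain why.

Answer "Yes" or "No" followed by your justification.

No - the grammar is unambiguous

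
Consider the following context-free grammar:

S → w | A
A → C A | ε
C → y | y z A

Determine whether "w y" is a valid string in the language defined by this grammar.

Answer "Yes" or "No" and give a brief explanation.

No - no valid derivation exists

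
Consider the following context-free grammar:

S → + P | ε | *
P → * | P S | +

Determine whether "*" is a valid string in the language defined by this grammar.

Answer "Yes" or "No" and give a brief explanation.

Yes - a valid derivation exists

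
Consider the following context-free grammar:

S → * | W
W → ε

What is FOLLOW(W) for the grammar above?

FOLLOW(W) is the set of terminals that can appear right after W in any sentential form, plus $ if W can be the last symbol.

We compute FOLLOW(W) using the standard algorithm.
FOLLOW(S) starts with {$}.
FIRST(S) = {*, ε}
FIRST(W) = {ε}
FOLLOW(S) = {$}
FOLLOW(W) = {$}
Therefore, FOLLOW(W) = {$}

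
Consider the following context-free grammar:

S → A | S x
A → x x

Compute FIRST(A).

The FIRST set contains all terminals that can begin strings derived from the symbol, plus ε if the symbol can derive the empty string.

We compute FIRST(A) using the standard algorithm.
FIRST(A) = {x}
FIRST(S) = {x}
Therefore, FIRST(A) = {x}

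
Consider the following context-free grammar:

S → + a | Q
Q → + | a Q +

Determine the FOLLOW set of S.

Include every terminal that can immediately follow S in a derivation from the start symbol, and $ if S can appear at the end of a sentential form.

We compute FOLLOW(S) using the standard algorithm.
FOLLOW(S) starts with {$}.
FIRST(Q) = {+, a}
FIRST(S) = {+, a}
FOLLOW(Q) = {$, +}
FOLLOW(S) = {$}
Therefore, FOLLOW(S) = {$}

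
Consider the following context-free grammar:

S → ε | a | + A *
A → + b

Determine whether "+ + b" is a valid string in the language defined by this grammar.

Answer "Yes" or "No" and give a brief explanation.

No - no valid derivation exists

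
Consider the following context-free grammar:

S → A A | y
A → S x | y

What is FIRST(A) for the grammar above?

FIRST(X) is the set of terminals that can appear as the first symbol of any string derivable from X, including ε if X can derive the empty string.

We compute FIRST(A) using the standard algorithm.
FIRST(A) = {y}
FIRST(S) = {y}
Therefore, FIRST(A) = {y}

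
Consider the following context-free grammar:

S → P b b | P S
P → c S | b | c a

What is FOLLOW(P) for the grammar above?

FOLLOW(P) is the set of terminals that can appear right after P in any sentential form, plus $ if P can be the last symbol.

We compute FOLLOW(P) using the standard algorithm.
FOLLOW(S) starts with {$}.
FIRST(P) = {b, c}
FIRST(S) = {b, c}
FOLLOW(P) = {b, c}
FOLLOW(S) = {$, b, c}
Therefore, FOLLOW(P) = {b, c}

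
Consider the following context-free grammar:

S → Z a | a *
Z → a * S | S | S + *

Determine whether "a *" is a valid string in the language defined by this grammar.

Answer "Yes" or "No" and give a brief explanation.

Yes - a valid derivation exists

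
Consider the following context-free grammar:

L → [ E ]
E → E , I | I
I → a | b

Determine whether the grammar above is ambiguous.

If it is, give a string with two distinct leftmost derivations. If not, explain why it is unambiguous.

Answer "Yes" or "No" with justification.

No - the grammar is unambiguous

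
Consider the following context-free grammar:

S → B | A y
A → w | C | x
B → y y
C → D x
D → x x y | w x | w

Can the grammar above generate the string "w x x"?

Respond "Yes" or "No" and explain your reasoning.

No - no valid derivation exists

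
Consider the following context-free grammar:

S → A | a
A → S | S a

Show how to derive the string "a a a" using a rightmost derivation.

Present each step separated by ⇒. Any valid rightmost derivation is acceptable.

S ⇒ A ⇒ S a ⇒ A a ⇒ S a a ⇒ a a a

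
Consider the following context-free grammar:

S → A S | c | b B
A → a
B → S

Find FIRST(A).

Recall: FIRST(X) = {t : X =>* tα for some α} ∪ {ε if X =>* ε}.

We compute FIRST(A) using the standard algorithm.
FIRST(A) = {a}
FIRST(B) = {a, b, c}
FIRST(S) = {a, b, c}
Therefore, FIRST(A) = {a}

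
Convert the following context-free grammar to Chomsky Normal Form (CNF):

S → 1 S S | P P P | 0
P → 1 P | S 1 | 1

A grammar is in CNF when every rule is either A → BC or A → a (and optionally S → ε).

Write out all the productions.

T1 → 1; S → 0; P → 1; S → T1 X0; X0 → S S; S → P X1; X1 → P P; P → T1 P; P → S T1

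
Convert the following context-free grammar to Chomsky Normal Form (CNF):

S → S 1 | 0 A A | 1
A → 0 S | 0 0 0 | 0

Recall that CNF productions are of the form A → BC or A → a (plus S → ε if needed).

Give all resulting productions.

T1 → 1; T0 → 0; S → 1; A → 0; S → S T1; S → T0 X0; X0 → A A; A → T0 S; A → T0 X1; X1 → T0 T0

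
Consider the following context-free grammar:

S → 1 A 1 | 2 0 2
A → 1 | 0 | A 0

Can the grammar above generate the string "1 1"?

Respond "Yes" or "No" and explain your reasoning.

No - no valid derivation exists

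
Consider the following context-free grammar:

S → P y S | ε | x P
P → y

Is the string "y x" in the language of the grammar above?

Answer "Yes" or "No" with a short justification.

No - no valid derivation exists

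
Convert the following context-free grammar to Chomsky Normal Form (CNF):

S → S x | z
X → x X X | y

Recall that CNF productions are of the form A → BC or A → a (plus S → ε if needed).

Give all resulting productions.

TX → x; S → z; X → y; S → S TX; X → TX X0; X0 → X X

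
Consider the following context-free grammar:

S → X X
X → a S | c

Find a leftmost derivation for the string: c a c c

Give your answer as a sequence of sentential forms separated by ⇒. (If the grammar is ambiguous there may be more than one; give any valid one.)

S ⇒ X X ⇒ c X ⇒ c a S ⇒ c a X X ⇒ c a c X ⇒ c a c c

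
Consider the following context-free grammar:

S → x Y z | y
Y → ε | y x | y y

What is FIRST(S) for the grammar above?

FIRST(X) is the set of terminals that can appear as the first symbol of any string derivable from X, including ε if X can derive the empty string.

We compute FIRST(S) using the standard algorithm.
FIRST(S) = {x, y}
FIRST(Y) = {y, ε}
Therefore, FIRST(S) = {x, y}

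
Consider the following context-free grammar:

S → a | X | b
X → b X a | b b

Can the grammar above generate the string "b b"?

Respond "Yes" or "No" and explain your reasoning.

Yes - a valid derivation exists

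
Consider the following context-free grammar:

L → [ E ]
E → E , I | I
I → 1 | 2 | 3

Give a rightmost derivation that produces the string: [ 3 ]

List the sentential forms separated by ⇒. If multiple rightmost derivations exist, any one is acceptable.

L ⇒ [ E ] ⇒ [ I ] ⇒ [ 3 ]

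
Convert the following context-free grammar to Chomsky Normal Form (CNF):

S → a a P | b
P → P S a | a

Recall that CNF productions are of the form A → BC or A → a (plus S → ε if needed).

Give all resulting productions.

TA → a; S → b; P → a; S → TA X0; X0 → TA P; P → P X1; X1 → S TA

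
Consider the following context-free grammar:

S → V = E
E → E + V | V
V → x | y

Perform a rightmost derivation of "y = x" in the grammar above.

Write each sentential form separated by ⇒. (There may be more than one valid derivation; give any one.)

S ⇒ V = E ⇒ V = V ⇒ V = x ⇒ y = x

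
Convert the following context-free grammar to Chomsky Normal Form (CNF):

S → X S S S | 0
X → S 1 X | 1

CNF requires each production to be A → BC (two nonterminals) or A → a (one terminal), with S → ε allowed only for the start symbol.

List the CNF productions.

S → 0; T1 → 1; X → 1; S → X X0; X0 → S X1; X1 → S S; X → S X2; X2 → T1 X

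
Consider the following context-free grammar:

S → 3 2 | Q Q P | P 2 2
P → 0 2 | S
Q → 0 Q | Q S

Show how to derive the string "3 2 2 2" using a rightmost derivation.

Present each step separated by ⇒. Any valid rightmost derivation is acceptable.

S ⇒ P 2 2 ⇒ S 2 2 ⇒ 3 2 2 2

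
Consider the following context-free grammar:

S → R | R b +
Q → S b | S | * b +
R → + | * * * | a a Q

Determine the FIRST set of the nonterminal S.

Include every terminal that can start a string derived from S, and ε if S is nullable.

We compute FIRST(S) using the standard algorithm.
FIRST(Q) = {*, +, a}
FIRST(R) = {*, +, a}
FIRST(S) = {*, +, a}
Therefore, FIRST(S) = {*, +, a}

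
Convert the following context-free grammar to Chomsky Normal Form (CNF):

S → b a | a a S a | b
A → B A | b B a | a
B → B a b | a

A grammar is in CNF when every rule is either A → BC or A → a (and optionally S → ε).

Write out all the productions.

TB → b; TA → a; S → b; A → a; B → a; S → TB TA; S → TA X0; X0 → TA X1; X1 → S TA; A → B A; A → TB X2; X2 → B TA; B → B X3; X3 → TA TB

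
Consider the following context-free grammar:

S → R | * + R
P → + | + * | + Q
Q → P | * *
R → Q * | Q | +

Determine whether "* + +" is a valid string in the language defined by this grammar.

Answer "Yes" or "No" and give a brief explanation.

Yes - a valid derivation exists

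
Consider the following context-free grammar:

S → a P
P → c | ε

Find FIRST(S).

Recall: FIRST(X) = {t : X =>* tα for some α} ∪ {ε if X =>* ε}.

We compute FIRST(S) using the standard algorithm.
FIRST(P) = {c, ε}
FIRST(S) = {a}
Therefore, FIRST(S) = {a}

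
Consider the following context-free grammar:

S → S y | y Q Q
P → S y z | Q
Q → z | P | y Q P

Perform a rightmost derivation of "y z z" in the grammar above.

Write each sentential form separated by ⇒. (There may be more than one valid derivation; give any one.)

S ⇒ y Q Q ⇒ y Q z ⇒ y z z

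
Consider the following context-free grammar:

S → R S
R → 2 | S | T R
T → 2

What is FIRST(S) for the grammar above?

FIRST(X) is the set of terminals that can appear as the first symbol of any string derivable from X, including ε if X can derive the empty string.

We compute FIRST(S) using the standard algorithm.
FIRST(R) = {2}
FIRST(S) = {2}
FIRST(T) = {2}
Therefore, FIRST(S) = {2}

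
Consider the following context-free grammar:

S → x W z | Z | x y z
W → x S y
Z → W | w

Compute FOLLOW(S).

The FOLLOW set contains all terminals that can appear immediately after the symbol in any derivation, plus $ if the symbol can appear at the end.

We compute FOLLOW(S) using the standard algorithm.
FOLLOW(S) starts with {$}.
FIRST(S) = {w, x}
FIRST(W) = {x}
FIRST(Z) = {w, x}
FOLLOW(S) = {$, y}
FOLLOW(W) = {$, y, z}
FOLLOW(Z) = {$, y}
Therefore, FOLLOW(S) = {$, y}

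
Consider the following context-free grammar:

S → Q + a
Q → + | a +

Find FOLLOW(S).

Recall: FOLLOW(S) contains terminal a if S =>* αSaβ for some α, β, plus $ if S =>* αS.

We compute FOLLOW(S) using the standard algorithm.
FOLLOW(S) starts with {$}.
FIRST(Q) = {+, a}
FIRST(S) = {+, a}
FOLLOW(Q) = {+}
FOLLOW(S) = {$}
Therefore, FOLLOW(S) = {$}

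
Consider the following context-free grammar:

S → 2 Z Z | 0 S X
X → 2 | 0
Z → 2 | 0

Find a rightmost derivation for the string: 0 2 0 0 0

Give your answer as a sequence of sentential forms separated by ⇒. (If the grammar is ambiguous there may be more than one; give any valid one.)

S ⇒ 0 S X ⇒ 0 S 0 ⇒ 0 2 Z Z 0 ⇒ 0 2 Z 0 0 ⇒ 0 2 0 0 0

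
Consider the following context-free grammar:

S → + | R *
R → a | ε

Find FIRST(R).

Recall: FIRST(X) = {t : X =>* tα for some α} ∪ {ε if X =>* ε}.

We compute FIRST(R) using the standard algorithm.
FIRST(R) = {a, ε}
FIRST(S) = {*, +, a}
Therefore, FIRST(R) = {a, ε}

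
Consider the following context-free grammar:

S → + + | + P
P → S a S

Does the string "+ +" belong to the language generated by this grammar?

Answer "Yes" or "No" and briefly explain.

Yes - a valid derivation exists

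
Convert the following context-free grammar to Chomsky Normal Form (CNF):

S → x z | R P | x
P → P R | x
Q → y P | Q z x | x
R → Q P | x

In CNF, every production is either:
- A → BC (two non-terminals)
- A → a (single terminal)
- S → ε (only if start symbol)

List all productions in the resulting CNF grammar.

TX → x; TZ → z; S → x; P → x; TY → y; Q → x; R → x; S → TX TZ; S → R P; P → P R; Q → TY P; Q → Q X0; X0 → TZ TX; R → Q P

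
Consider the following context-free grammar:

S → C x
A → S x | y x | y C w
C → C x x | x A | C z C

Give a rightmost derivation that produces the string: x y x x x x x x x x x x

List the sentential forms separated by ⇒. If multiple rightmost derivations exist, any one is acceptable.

S ⇒ C x ⇒ C x x x ⇒ C x x x x x ⇒ C x x x x x x x ⇒ C x x x x x x x x x ⇒ x A x x x x x x x x x ⇒ x y x x x x x x x x x x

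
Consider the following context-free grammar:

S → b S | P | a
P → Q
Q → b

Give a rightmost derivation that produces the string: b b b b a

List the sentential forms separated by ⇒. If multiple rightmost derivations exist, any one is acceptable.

S ⇒ b S ⇒ b b S ⇒ b b b S ⇒ b b b b S ⇒ b b b b a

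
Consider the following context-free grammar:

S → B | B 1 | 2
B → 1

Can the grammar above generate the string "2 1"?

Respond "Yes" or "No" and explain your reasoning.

No - no valid derivation exists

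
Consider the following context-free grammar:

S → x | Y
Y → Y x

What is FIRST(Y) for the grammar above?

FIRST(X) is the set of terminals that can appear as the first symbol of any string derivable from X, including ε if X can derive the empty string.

We compute FIRST(Y) using the standard algorithm.
FIRST(S) = {x}
FIRST(Y) = {}
Therefore, FIRST(Y) = {}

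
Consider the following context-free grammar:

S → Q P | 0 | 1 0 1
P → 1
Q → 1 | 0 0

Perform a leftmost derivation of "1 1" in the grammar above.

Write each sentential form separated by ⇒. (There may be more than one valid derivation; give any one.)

S ⇒ Q P ⇒ 1 P ⇒ 1 1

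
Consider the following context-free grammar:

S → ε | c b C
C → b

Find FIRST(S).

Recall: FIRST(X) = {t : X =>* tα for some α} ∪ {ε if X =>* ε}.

We compute FIRST(S) using the standard algorithm.
FIRST(C) = {b}
FIRST(S) = {c, ε}
Therefore, FIRST(S) = {c, ε}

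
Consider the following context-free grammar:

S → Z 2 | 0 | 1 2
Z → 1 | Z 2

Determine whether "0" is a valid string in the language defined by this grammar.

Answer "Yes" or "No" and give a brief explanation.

Yes - a valid derivation exists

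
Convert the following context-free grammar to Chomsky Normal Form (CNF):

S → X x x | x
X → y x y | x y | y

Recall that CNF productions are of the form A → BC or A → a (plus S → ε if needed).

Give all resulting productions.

TX → x; S → x; TY → y; X → y; S → X X0; X0 → TX TX; X → TY X1; X1 → TX TY; X → TX TY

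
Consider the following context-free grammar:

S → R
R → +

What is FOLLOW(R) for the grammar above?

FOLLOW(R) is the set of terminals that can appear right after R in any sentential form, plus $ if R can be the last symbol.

We compute FOLLOW(R) using the standard algorithm.
FOLLOW(S) starts with {$}.
FIRST(R) = {+}
FIRST(S) = {+}
FOLLOW(R) = {$}
FOLLOW(S) = {$}
Therefore, FOLLOW(R) = {$}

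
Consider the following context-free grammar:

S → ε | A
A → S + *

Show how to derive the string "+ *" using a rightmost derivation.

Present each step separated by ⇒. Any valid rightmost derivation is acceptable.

S ⇒ A ⇒ S + * ⇒ + *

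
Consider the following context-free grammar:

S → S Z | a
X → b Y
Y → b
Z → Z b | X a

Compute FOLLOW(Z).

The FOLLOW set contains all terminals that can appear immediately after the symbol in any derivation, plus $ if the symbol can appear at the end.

We compute FOLLOW(Z) using the standard algorithm.
FOLLOW(S) starts with {$}.
FIRST(S) = {a}
FIRST(X) = {b}
FIRST(Y) = {b}
FIRST(Z) = {b}
FOLLOW(S) = {$, b}
FOLLOW(X) = {a}
FOLLOW(Y) = {a}
FOLLOW(Z) = {$, b}
Therefore, FOLLOW(Z) = {$, b}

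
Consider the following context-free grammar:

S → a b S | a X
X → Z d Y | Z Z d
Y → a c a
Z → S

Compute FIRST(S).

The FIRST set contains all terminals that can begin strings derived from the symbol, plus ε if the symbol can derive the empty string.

We compute FIRST(S) using the standard algorithm.
FIRST(S) = {a}
FIRST(X) = {a}
FIRST(Y) = {a}
FIRST(Z) = {a}
Therefore, FIRST(S) = {a}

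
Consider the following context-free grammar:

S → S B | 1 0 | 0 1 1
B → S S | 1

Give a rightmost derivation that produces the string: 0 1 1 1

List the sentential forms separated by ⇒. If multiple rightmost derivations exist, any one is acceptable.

S ⇒ S B ⇒ S 1 ⇒ 0 1 1 1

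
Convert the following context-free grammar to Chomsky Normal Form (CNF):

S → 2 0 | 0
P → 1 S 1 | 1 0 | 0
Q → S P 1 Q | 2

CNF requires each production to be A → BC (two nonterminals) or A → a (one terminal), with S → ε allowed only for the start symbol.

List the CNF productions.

T2 → 2; T0 → 0; S → 0; T1 → 1; P → 0; Q → 2; S → T2 T0; P → T1 X0; X0 → S T1; P → T1 T0; Q → S X1; X1 → P X2; X2 → T1 Q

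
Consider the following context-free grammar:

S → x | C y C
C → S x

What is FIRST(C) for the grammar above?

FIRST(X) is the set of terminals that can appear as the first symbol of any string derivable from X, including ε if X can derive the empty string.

We compute FIRST(C) using the standard algorithm.
FIRST(C) = {x}
FIRST(S) = {x}
Therefore, FIRST(C) = {x}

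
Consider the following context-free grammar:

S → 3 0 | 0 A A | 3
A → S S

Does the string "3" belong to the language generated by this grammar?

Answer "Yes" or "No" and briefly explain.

Yes - a valid derivation exists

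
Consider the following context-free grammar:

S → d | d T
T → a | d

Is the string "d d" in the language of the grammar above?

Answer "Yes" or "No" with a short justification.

Yes - a valid derivation exists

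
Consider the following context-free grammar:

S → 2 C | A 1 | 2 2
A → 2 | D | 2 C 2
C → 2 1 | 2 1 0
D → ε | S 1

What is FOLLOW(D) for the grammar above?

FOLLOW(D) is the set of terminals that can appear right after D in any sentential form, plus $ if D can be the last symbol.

We compute FOLLOW(D) using the standard algorithm.
FOLLOW(S) starts with {$}.
FIRST(A) = {1, 2, ε}
FIRST(C) = {2}
FIRST(D) = {1, 2, ε}
FIRST(S) = {1, 2}
FOLLOW(A) = {1}
FOLLOW(C) = {$, 1, 2}
FOLLOW(D) = {1}
FOLLOW(S) = {$, 1}
Therefore, FOLLOW(D) = {1}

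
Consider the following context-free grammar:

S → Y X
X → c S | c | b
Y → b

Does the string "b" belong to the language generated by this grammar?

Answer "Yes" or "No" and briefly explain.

No - no valid derivation exists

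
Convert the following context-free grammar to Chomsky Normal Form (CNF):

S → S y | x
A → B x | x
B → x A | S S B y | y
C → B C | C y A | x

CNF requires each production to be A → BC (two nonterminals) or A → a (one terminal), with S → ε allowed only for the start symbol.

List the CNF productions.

TY → y; S → x; TX → x; A → x; B → y; C → x; S → S TY; A → B TX; B → TX A; B → S X0; X0 → S X1; X1 → B TY; C → B C; C → C X2; X2 → TY A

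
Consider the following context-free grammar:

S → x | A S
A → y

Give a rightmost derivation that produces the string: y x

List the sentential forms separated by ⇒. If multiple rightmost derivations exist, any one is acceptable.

S ⇒ A S ⇒ A x ⇒ y x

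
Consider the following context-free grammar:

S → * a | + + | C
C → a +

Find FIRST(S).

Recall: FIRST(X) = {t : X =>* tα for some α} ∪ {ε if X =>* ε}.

We compute FIRST(S) using the standard algorithm.
FIRST(C) = {a}
FIRST(S) = {*, +, a}
Therefore, FIRST(S) = {*, +, a}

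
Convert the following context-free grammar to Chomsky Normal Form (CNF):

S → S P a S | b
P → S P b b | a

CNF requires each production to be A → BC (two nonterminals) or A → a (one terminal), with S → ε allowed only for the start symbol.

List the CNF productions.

TA → a; S → b; TB → b; P → a; S → S X0; X0 → P X1; X1 → TA S; P → S X2; X2 → P X3; X3 → TB TB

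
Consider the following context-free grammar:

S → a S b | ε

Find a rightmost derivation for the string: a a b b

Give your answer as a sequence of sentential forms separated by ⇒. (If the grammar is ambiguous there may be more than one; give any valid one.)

S ⇒ a S b ⇒ a a S b b ⇒ a a b b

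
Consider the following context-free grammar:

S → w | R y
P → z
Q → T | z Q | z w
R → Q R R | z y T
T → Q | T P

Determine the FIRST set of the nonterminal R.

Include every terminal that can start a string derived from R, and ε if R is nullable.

We compute FIRST(R) using the standard algorithm.
FIRST(P) = {z}
FIRST(Q) = {z}
FIRST(R) = {z}
FIRST(S) = {w, z}
FIRST(T) = {z}
Therefore, FIRST(R) = {z}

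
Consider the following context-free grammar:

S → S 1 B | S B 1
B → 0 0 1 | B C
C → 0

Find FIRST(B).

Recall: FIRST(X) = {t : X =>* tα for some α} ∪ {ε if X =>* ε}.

We compute FIRST(B) using the standard algorithm.
FIRST(B) = {0}
FIRST(C) = {0}
FIRST(S) = {}
Therefore, FIRST(B) = {0}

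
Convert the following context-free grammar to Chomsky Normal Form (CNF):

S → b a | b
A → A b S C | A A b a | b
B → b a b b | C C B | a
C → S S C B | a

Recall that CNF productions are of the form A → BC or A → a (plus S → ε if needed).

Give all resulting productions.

TB → b; TA → a; S → b; A → b; B → a; C → a; S → TB TA; A → A X0; X0 → TB X1; X1 → S C; A → A X2; X2 → A X3; X3 → TB TA; B → TB X4; X4 → TA X5; X5 → TB TB; B → C X6; X6 → C B; C → S X7; X7 → S X8; X8 → C B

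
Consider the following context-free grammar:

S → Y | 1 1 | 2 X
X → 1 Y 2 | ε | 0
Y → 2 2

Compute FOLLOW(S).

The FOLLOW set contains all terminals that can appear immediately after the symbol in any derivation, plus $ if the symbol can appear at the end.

We compute FOLLOW(S) using the standard algorithm.
FOLLOW(S) starts with {$}.
FIRST(S) = {1, 2}
FIRST(X) = {0, 1, ε}
FIRST(Y) = {2}
FOLLOW(S) = {$}
FOLLOW(X) = {$}
FOLLOW(Y) = {$, 2}
Therefore, FOLLOW(S) = {$}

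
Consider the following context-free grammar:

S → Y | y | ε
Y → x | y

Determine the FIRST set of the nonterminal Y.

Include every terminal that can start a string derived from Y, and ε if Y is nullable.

We compute FIRST(Y) using the standard algorithm.
FIRST(S) = {x, y, ε}
FIRST(Y) = {x, y}
Therefore, FIRST(Y) = {x, y}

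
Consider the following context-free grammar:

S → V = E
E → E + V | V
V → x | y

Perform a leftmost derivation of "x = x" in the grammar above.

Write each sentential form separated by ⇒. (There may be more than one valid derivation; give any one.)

S ⇒ V = E ⇒ x = E ⇒ x = V ⇒ x = x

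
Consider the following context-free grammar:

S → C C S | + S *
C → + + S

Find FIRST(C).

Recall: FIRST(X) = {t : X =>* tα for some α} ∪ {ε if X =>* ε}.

We compute FIRST(C) using the standard algorithm.
FIRST(C) = {+}
FIRST(S) = {+}
Therefore, FIRST(C) = {+}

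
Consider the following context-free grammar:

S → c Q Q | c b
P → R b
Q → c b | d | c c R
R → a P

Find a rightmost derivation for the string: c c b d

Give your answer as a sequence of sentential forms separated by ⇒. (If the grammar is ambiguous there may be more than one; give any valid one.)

S ⇒ c Q Q ⇒ c Q d ⇒ c c b d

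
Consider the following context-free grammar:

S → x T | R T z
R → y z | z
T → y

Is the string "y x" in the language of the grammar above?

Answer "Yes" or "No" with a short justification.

No - no valid derivation exists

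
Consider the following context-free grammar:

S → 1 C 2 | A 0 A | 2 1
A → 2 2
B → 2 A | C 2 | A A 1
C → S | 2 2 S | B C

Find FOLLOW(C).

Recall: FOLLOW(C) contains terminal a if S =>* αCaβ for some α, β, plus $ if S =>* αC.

We compute FOLLOW(C) using the standard algorithm.
FOLLOW(S) starts with {$}.
FIRST(A) = {2}
FIRST(B) = {1, 2}
FIRST(C) = {1, 2}
FIRST(S) = {1, 2}
FOLLOW(A) = {$, 0, 1, 2}
FOLLOW(B) = {1, 2}
FOLLOW(C) = {2}
FOLLOW(S) = {$, 2}
Therefore, FOLLOW(C) = {2}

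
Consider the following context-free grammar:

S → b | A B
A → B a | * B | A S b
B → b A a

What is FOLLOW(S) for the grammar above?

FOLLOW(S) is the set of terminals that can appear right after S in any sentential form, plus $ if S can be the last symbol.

We compute FOLLOW(S) using the standard algorithm.
FOLLOW(S) starts with {$}.
FIRST(A) = {*, b}
FIRST(B) = {b}
FIRST(S) = {*, b}
FOLLOW(A) = {*, a, b}
FOLLOW(B) = {$, *, a, b}
FOLLOW(S) = {$, b}
Therefore, FOLLOW(S) = {$, b}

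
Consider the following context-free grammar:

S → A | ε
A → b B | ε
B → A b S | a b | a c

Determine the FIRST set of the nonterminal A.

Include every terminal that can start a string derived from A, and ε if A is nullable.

We compute FIRST(A) using the standard algorithm.
FIRST(A) = {b, ε}
FIRST(B) = {a, b}
FIRST(S) = {b, ε}
Therefore, FIRST(A) = {b, ε}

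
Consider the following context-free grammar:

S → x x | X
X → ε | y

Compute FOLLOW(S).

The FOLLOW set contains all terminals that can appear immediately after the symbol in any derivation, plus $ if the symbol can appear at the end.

We compute FOLLOW(S) using the standard algorithm.
FOLLOW(S) starts with {$}.
FIRST(S) = {x, y, ε}
FIRST(X) = {y, ε}
FOLLOW(S) = {$}
FOLLOW(X) = {$}
Therefore, FOLLOW(S) = {$}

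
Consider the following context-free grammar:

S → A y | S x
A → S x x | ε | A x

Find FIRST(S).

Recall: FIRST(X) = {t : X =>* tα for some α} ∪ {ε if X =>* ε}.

We compute FIRST(S) using the standard algorithm.
FIRST(A) = {x, y, ε}
FIRST(S) = {x, y}
Therefore, FIRST(S) = {x, y}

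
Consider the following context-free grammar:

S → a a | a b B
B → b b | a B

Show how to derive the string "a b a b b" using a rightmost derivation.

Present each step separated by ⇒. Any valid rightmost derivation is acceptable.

S ⇒ a b B ⇒ a b a B ⇒ a b a b b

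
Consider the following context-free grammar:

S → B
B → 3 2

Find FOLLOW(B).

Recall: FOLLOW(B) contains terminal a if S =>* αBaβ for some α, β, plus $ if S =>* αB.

We compute FOLLOW(B) using the standard algorithm.
FOLLOW(S) starts with {$}.
FIRST(B) = {3}
FIRST(S) = {3}
FOLLOW(B) = {$}
FOLLOW(S) = {$}
Therefore, FOLLOW(B) = {$}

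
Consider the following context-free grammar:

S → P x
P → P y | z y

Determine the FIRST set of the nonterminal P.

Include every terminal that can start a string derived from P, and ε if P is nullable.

We compute FIRST(P) using the standard algorithm.
FIRST(P) = {z}
FIRST(S) = {z}
Therefore, FIRST(P) = {z}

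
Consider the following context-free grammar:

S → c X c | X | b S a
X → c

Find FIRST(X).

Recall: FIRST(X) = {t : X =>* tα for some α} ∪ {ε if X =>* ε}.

We compute FIRST(X) using the standard algorithm.
FIRST(S) = {b, c}
FIRST(X) = {c}
Therefore, FIRST(X) = {c}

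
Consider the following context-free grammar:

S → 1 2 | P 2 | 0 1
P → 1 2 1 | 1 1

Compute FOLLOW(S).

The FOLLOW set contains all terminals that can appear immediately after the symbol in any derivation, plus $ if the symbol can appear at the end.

We compute FOLLOW(S) using the standard algorithm.
FOLLOW(S) starts with {$}.
FIRST(P) = {1}
FIRST(S) = {0, 1}
FOLLOW(P) = {2}
FOLLOW(S) = {$}
Therefore, FOLLOW(S) = {$}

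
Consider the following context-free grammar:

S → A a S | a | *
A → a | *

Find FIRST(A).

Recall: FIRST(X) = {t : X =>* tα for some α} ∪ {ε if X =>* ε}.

We compute FIRST(A) using the standard algorithm.
FIRST(A) = {*, a}
FIRST(S) = {*, a}
Therefore, FIRST(A) = {*, a}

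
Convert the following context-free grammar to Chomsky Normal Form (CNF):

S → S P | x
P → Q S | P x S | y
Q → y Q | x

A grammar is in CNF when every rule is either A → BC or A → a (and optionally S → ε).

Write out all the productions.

S → x; TX → x; P → y; TY → y; Q → x; S → S P; P → Q S; P → P X0; X0 → TX S; Q → TY Q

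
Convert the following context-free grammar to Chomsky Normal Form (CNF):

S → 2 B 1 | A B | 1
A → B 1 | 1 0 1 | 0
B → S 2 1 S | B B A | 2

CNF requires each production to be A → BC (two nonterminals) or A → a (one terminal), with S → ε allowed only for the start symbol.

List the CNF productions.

T2 → 2; T1 → 1; S → 1; T0 → 0; A → 0; B → 2; S → T2 X0; X0 → B T1; S → A B; A → B T1; A → T1 X1; X1 → T0 T1; B → S X2; X2 → T2 X3; X3 → T1 S; B → B X4; X4 → B A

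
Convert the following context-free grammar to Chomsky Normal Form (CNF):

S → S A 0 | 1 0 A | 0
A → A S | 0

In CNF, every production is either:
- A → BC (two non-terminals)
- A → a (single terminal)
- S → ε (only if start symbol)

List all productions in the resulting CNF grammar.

T0 → 0; T1 → 1; S → 0; A → 0; S → S X0; X0 → A T0; S → T1 X1; X1 → T0 A; A → A S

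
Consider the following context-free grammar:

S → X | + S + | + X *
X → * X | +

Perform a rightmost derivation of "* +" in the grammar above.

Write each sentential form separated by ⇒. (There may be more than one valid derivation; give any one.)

S ⇒ X ⇒ * X ⇒ * +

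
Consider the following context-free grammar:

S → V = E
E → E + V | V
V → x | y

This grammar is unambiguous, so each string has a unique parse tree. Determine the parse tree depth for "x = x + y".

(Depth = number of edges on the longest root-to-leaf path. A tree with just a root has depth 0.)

4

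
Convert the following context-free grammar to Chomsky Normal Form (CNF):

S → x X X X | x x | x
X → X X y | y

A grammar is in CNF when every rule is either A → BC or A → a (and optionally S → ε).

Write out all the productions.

TX → x; S → x; TY → y; X → y; S → TX X0; X0 → X X1; X1 → X X; S → TX TX; X → X X2; X2 → X TY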